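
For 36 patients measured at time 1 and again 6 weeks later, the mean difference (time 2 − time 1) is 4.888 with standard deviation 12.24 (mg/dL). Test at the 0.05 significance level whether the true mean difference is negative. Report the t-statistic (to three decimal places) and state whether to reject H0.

t = 2.396; fail to reject H0

H0: μ_d = 0; H1: μ_d < 0 (paired t-test on the differences, left-tailed).
t = d̄/(s_d/√n) = 4.888/(12.24/√36) = 2.396
df = n − 1 = 35
p-value = P(T ≤ 2.396) ≈ 0.989
Since p ≈ 0.989 > α = 0.05, fail to reject H0; the data do not provide sufficient evidence against H0.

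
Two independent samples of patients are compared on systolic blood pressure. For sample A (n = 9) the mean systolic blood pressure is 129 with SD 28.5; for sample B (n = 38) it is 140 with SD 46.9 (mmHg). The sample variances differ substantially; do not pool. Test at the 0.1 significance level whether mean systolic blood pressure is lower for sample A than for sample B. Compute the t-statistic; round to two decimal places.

Let group 1 = sample A, group 2 = sample B. H0: μ_1 = μ_2; H1: μ_1 < μ_2 (Welch's two-sample t-test, left-tailed).
t = (x̄_1 − x̄_2)/√(s_1²/n_1 + s_2²/n_2) = (129 − 140)/√(28.5²/9 + 46.9²/38) = -0.90
Welch–Satterthwaite df ≈ 19.79
p-value = P(T ≤ -0.90) ≈ 0.1885
Since p ≈ 0.1885 > α = 0.1, fail to reject H0; the evidence is not statistically significant.

-0.90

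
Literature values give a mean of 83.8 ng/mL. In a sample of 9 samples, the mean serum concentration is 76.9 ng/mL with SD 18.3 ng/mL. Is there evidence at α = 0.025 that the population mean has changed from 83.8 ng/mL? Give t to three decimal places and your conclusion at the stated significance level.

H0: μ = 83.8; H1: μ ≠ 83.8 (one-sample t-test, two-sided).
t = (x̄ − μ₀)/(s/√n) = (76.9 − 83.8)/(18.3/√9) = -1.131
df = n − 1 = 8
Two-sided p-value ≈ 0.291
Since p ≈ 0.291 > α = 0.025, fail to reject H0; the data do not provide sufficient evidence against H0.

t = -1.131; fail to reject H0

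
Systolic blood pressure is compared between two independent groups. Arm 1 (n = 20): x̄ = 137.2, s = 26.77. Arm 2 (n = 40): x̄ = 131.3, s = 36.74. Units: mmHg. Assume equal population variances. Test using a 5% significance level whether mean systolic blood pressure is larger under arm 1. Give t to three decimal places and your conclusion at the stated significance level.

Let group 1 = arm 1, group 2 = arm 2. H0: μ_1 = μ_2; H1: μ_1 > μ_2 (two-sample pooled-variance t-test, right-tailed).
s_p² = [(20−1)·26.77² + (40−1)·36.74²]/(20+40−2) = 1142.4
t = (137.2 − 131.3)/√[1142.4·(1/20 + 1/40)] = 0.637
df = n₁ + n₂ − 2 = 58
p-value = P(T ≥ 0.637) ≈ 0.2632
Since p ≈ 0.2632 > α = 0.05, fail to reject H0; the evidence is not statistically significant.

t = 0.637; fail to reject H0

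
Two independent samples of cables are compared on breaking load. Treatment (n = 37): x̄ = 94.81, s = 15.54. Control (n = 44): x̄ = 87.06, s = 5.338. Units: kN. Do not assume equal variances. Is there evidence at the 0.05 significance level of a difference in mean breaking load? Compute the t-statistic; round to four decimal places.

Let group 1 = treatment, group 2 = control. H0: μ_1 = μ_2; H1: μ_1 ≠ μ_2 (Welch's two-sample t-test, two-sided).
t = (x̄_1 − x̄_2)/√(s_1²/n_1 + s_2²/n_2) = (94.81 − 87.06)/√(15.54²/37 + 5.338²/44) = 2.8934
Welch–Satterthwaite df ≈ 43.14
Two-sided p-value ≈ 0.0060
Since p ≈ 0.0060 < α = 0.05, reject H0; the evidence is statistically significant.

2.8934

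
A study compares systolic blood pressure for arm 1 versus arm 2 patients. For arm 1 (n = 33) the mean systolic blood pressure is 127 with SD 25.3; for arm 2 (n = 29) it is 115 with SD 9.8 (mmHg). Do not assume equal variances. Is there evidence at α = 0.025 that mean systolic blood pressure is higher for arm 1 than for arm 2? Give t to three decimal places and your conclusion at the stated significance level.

Let group 1 = arm 1, group 2 = arm 2. H0: μ_1 = μ_2; H1: μ_1 > μ_2 (Welch's two-sample t-test, right-tailed).
t = (x̄_1 − x̄_2)/√(s_1²/n_1 + s_2²/n_2) = (127 − 115)/√(25.3²/33 + 9.8²/29) = 2.518
Welch–Satterthwaite df ≈ 42.45
p-value = P(T ≥ 2.518) ≈ 0.0078
Since p ≈ 0.0078 < α = 0.025, reject H0; the evidence is statistically significant.

t = 2.518; reject H0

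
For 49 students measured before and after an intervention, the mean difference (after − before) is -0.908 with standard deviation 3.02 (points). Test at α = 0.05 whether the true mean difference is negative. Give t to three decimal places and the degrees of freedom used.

t = -2.105, df = 48

H0: μ_d = 0; H1: μ_d < 0 (paired t-test on the differences, left-tailed).
t = d̄/(s_d/√n) = -0.908/(3.02/√49) = -2.105
df = n − 1 = 48
p-value = P(T ≤ -2.105) ≈ 0.020
Since p ≈ 0.020 < α = 0.05, reject H0; the evidence is statistically significant.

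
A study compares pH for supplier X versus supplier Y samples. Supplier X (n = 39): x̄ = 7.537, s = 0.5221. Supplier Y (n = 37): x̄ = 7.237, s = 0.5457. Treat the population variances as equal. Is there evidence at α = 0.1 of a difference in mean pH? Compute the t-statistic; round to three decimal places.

2.449

Let group 1 = supplier X, group 2 = supplier Y. H0: μ_1 = μ_2; H1: μ_1 ≠ μ_2 (two-sample pooled-variance t-test, two-sided).
s_p² = [(39−1)·0.5221² + (37−1)·0.5457²]/(39+37−2) = 0.284848
t = (7.537 − 7.237)/√[0.284848·(1/39 + 1/37)] = 2.449
df = n₁ + n₂ − 2 = 74
Two-sided p-value ≈ 0.017
Since p ≈ 0.017 < α = 0.1, reject H0; the evidence is statistically significant.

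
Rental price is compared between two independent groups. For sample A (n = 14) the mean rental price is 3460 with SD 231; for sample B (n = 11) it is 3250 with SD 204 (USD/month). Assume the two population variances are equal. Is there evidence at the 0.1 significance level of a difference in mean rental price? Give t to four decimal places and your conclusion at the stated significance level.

t = 2.3727; reject H0

Let group 1 = sample A, group 2 = sample B. H0: μ_1 = μ_2; H1: μ_1 ≠ μ_2 (two-sample pooled-variance t-test, two-sided).
s_p² = [(14−1)·231² + (11−1)·204²]/(14+11−2) = 48254.5
t = (3460 − 3250)/√[48254.5·(1/14 + 1/11)] = 2.3727
df = n₁ + n₂ − 2 = 23
Two-sided p-value ≈ 0.026
Since p ≈ 0.026 < α = 0.1, reject H0; the data support H1.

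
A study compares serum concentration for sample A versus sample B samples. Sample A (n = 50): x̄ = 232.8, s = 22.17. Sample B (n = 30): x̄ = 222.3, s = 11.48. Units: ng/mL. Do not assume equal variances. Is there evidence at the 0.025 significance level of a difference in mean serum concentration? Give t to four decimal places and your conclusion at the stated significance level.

t = 2.7841; reject H0

Let group 1 = sample A, group 2 = sample B. H0: μ_1 = μ_2; H1: μ_1 ≠ μ_2 (Welch's two-sample t-test, two-sided).
t = (x̄_1 − x̄_2)/√(s_1²/n_1 + s_2²/n_2) = (232.8 − 222.3)/√(22.17²/50 + 11.48²/30) = 2.7841
Welch–Satterthwaite df ≈ 76.70
Two-sided p-value ≈ 0.0068
Since p ≈ 0.0068 < α = 0.025, reject H0; the evidence is statistically significant.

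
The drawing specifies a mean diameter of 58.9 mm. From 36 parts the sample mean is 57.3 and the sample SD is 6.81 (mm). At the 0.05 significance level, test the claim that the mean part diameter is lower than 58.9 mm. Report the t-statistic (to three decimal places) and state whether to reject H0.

H0: μ = 58.9; H1: μ < 58.9 (one-sample t-test, left-tailed).
t = (x̄ − μ₀)/(s/√n) = (57.3 − 58.9)/(6.81/√36) = -1.410
df = n − 1 = 35
p-value = P(T ≤ -1.410) ≈ 0.084
Since p ≈ 0.084 > α = 0.05, fail to reject H0; the data do not provide sufficient evidence against H0.

t = -1.410; fail to reject H0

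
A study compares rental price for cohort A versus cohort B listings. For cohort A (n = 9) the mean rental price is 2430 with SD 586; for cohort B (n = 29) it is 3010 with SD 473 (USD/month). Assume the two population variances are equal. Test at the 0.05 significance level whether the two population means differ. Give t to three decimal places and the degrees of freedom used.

Let group 1 = cohort A, group 2 = cohort B. H0: μ_1 = μ_2; H1: μ_1 ≠ μ_2 (two-sample pooled-variance t-test, two-sided).
s_p² = [(9−1)·586² + (29−1)·473²]/(9+29−2) = 250322
t = (2430 − 3010)/√[250322·(1/9 + 1/29)] = -3.038
df = n₁ + n₂ − 2 = 36
Two-sided p-value ≈ 0.004
Since p ≈ 0.004 < α = 0.05, reject H0; the data support H1.

t = -3.038, df = 36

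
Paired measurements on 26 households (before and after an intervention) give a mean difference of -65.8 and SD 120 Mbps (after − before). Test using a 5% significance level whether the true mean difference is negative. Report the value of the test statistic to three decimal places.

H0: μ_d = 0; H1: μ_d < 0 (paired t-test on the differences, left-tailed).
t = d̄/(s_d/√n) = -65.8/(120/√26) = -2.796
df = n − 1 = 25
p-value = P(T ≤ -2.796) ≈ 0.005
Since p ≈ 0.005 < α = 0.05, reject H0; the data support H1.

-2.796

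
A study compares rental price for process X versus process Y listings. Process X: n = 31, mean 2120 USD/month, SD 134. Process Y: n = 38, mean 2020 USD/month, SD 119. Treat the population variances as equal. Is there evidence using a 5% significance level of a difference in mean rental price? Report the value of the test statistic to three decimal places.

Let group 1 = process X, group 2 = process Y. H0: μ_1 = μ_2; H1: μ_1 ≠ μ_2 (two-sample pooled-variance t-test, two-sided).
s_p² = [(31−1)·134² + (38−1)·119²]/(31+38−2) = 15860.3
t = (2120 − 2020)/√[15860.3·(1/31 + 1/38)] = 3.281
df = n₁ + n₂ − 2 = 67
Two-sided p-value ≈ 0.002
Since p ≈ 0.002 < α = 0.05, reject H0; the evidence is statistically significant.

3.281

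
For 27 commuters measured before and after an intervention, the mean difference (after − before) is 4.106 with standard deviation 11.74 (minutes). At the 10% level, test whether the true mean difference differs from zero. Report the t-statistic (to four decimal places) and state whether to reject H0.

t = 1.8173; reject H0

H0: μ_d = 0; H1: μ_d ≠ 0 (paired t-test on the differences, two-sided).
t = d̄/(s_d/√n) = 4.106/(11.74/√27) = 1.8173
df = n − 1 = 26
Two-sided p-value ≈ 0.0807
Since p ≈ 0.0807 < α = 0.1, reject H0; the data support H1.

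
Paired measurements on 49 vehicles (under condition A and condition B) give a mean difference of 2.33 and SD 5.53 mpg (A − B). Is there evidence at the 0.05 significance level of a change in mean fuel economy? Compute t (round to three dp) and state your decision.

H0: μ_d = 0; H1: μ_d ≠ 0 (paired t-test on the differences, two-sided).
t = d̄/(s_d/√n) = 2.33/(5.53/√49) = 2.949
df = n − 1 = 48
Two-sided p-value ≈ 0.005
Since p ≈ 0.005 < α = 0.05, reject H0; the data support H1.

t = 2.949; reject H0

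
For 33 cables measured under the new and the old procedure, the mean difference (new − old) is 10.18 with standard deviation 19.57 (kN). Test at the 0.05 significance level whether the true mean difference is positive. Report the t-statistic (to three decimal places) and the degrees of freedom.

H0: μ_d = 0; H1: μ_d > 0 (paired t-test on the differences, right-tailed).
t = d̄/(s_d/√n) = 10.18/(19.57/√33) = 2.988
df = n − 1 = 32
p-value = P(T ≥ 2.988) ≈ 0.0027
Since p ≈ 0.0027 < α = 0.05, reject H0; the evidence is statistically significant.

t = 2.988, df = 32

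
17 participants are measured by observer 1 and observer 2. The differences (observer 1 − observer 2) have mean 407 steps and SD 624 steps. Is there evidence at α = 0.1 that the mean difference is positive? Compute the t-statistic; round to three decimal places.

2.689

H0: μ_d = 0; H1: μ_d > 0 (paired t-test on the differences, right-tailed).
t = d̄/(s_d/√n) = 407/(624/√17) = 2.689
df = n − 1 = 16
p-value = P(T ≥ 2.689) ≈ 0.0081
Since p ≈ 0.0081 < α = 0.1, reject H0; the evidence is statistically significant.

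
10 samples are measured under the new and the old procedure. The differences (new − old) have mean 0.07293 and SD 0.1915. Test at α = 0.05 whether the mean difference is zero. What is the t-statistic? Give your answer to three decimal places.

1.204

H0: μ_d = 0; H1: μ_d ≠ 0 (paired t-test on the differences, two-sided).
t = d̄/(s_d/√n) = 0.07293/(0.1915/√10) = 1.204
df = n − 1 = 9
Two-sided p-value ≈ 0.259
Since p ≈ 0.259 > α = 0.05, fail to reject H0; the evidence is not statistically significant.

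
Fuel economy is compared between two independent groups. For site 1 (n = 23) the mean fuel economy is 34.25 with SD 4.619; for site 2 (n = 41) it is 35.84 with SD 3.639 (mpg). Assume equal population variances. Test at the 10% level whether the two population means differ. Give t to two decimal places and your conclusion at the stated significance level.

t = -1.52; fail to reject H0

Let group 1 = site 1, group 2 = site 2. H0: μ_1 = μ_2; H1: μ_1 ≠ μ_2 (two-sample pooled-variance t-test, two-sided).
s_p² = [(23−1)·4.619² + (41−1)·3.639²]/(23+41−2) = 16.114
t = (34.25 − 35.84)/√[16.114·(1/23 + 1/41)] = -1.52
df = n₁ + n₂ − 2 = 62
Two-sided p-value ≈ 0.1335
Since p ≈ 0.1335 > α = 0.1, fail to reject H0; the data do not provide sufficient evidence against H0.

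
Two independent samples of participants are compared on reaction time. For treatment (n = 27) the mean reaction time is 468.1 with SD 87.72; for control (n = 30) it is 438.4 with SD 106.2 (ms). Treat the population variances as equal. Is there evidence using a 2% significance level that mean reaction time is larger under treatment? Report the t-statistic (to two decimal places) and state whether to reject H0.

t = 1.14; fail to reject H0

Let group 1 = treatment, group 2 = control. H0: μ_1 = μ_2; H1: μ_1 > μ_2 (two-sample pooled-variance t-test, right-tailed).
s_p² = [(27−1)·87.72² + (30−1)·106.2²]/(27+30−2) = 9584.35
t = (468.1 − 438.4)/√[9584.35·(1/27 + 1/30)] = 1.14
df = n₁ + n₂ − 2 = 55
p-value = P(T ≥ 1.14) ≈ 0.129
Since p ≈ 0.129 > α = 0.02, fail to reject H0; the data do not provide sufficient evidence against H0.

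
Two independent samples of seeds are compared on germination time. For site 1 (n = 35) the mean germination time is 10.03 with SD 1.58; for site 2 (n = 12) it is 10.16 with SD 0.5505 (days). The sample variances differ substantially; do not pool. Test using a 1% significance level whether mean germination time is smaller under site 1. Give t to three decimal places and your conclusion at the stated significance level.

Let group 1 = site 1, group 2 = site 2. H0: μ_1 = μ_2; H1: μ_1 < μ_2 (Welch's two-sample t-test, left-tailed).
t = (x̄_1 − x̄_2)/√(s_1²/n_1 + s_2²/n_2) = (10.03 − 10.16)/√(1.58²/35 + 0.5505²/12) = -0.418
Welch–Satterthwaite df ≈ 44.93
p-value = P(T ≤ -0.418) ≈ 0.339
Since p ≈ 0.339 > α = 0.01, fail to reject H0; the evidence is not statistically significant.

t = -0.418; fail to reject H0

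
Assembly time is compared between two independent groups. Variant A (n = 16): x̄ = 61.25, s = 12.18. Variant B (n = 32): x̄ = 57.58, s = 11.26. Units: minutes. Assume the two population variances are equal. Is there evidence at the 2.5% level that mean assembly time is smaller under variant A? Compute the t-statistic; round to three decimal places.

Let group 1 = variant A, group 2 = variant B. H0: μ_1 = μ_2; H1: μ_1 < μ_2 (two-sample pooled-variance t-test, left-tailed).
s_p² = [(16−1)·12.18² + (32−1)·11.26²]/(16+32−2) = 133.82
t = (61.25 − 57.58)/√[133.82·(1/16 + 1/32)] = 1.036
df = n₁ + n₂ − 2 = 46
p-value = P(T ≤ 1.036) ≈ 0.8472
Since p ≈ 0.8472 > α = 0.025, fail to reject H0; the evidence is not statistically significant.

1.036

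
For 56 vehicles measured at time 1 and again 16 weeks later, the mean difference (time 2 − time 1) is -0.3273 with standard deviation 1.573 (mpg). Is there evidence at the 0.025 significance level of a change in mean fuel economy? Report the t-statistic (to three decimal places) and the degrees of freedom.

t = -1.557, df = 55

H0: μ_d = 0; H1: μ_d ≠ 0 (paired t-test on the differences, two-sided).
t = d̄/(s_d/√n) = -0.3273/(1.573/√56) = -1.557
df = n − 1 = 55
Two-sided p-value ≈ 0.1252
Since p ≈ 0.1252 > α = 0.025, fail to reject H0; the evidence is not statistically significant.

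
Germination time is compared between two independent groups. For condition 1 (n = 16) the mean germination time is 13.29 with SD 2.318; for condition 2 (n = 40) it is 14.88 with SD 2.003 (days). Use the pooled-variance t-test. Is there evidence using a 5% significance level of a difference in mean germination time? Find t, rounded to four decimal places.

Let group 1 = condition 1, group 2 = condition 2. H0: μ_1 = μ_2; H1: μ_1 ≠ μ_2 (two-sample pooled-variance t-test, two-sided).
s_p² = [(16−1)·2.318² + (40−1)·2.003²]/(16+40−2) = 4.3901
t = (13.29 − 14.88)/√[4.3901·(1/16 + 1/40)] = -2.5654
df = n₁ + n₂ − 2 = 54
Two-sided p-value ≈ 0.013
Since p ≈ 0.013 < α = 0.05, reject H0; the data support H1.

-2.5654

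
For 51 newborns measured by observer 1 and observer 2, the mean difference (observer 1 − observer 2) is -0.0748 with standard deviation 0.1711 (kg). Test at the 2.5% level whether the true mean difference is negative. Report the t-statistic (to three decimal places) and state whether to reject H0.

H0: μ_d = 0; H1: μ_d < 0 (paired t-test on the differences, left-tailed).
t = d̄/(s_d/√n) = -0.0748/(0.1711/√51) = -3.122
df = n − 1 = 50
p-value = P(T ≤ -3.122) ≈ 0.0015
Since p ≈ 0.0015 < α = 0.025, reject H0; the data support H1.

t = -3.122; reject H0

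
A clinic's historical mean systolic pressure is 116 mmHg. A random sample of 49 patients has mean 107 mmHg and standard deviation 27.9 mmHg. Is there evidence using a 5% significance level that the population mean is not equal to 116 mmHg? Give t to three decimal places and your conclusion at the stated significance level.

t = -2.258; reject H0

H0: μ = 116; H1: μ ≠ 116 (one-sample t-test, two-sided).
t = (x̄ − μ₀)/(s/√n) = (107 − 116)/(27.9/√49) = -2.258
df = n − 1 = 48
Two-sided p-value ≈ 0.0285
Since p ≈ 0.0285 < α = 0.05, reject H0; the data support H1.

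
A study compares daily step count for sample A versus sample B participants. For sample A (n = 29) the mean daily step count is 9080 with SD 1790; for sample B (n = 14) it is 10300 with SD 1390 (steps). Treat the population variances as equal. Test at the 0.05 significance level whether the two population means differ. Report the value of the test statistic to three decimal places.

Let group 1 = sample A, group 2 = sample B. H0: μ_1 = μ_2; H1: μ_1 ≠ μ_2 (two-sample pooled-variance t-test, two-sided).
s_p² = [(29−1)·1790² + (14−1)·1390²]/(29+14−2) = 2800780
t = (9080 − 10300)/√[2800780·(1/29 + 1/14)] = -2.240
df = n₁ + n₂ − 2 = 41
Two-sided p-value ≈ 0.0306
Since p ≈ 0.0306 < α = 0.05, reject H0; the data support H1.

-2.240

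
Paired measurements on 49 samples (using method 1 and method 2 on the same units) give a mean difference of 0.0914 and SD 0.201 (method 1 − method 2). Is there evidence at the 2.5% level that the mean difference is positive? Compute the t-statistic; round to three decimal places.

3.183

H0: μ_d = 0; H1: μ_d > 0 (paired t-test on the differences, right-tailed).
t = d̄/(s_d/√n) = 0.0914/(0.201/√49) = 3.183
df = n − 1 = 48
p-value = P(T ≥ 3.183) ≈ 0.0013
Since p ≈ 0.0013 < α = 0.025, reject H0; the data support H1.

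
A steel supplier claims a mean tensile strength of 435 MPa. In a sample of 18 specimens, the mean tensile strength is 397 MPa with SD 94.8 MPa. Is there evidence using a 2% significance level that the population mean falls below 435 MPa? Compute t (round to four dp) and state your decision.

H0: μ = 435; H1: μ < 435 (one-sample t-test, left-tailed).
t = (x̄ − μ₀)/(s/√n) = (397 − 435)/(94.8/√18) = -1.7006
df = n − 1 = 17
p-value = P(T ≤ -1.7006) ≈ 0.0536
Since p ≈ 0.0536 > α = 0.02, fail to reject H0; the evidence is not statistically significant.

t = -1.7006; fail to reject H0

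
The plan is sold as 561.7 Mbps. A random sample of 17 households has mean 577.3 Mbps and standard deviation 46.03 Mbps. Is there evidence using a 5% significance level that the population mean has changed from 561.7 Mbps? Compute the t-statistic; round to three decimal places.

1.397

H0: μ = 561.7; H1: μ ≠ 561.7 (one-sample t-test, two-sided).
t = (x̄ − μ₀)/(s/√n) = (577.3 − 561.7)/(46.03/√17) = 1.397
df = n − 1 = 16
Two-sided p-value ≈ 0.181
Since p ≈ 0.181 > α = 0.05, fail to reject H0; the data do not provide sufficient evidence against H0.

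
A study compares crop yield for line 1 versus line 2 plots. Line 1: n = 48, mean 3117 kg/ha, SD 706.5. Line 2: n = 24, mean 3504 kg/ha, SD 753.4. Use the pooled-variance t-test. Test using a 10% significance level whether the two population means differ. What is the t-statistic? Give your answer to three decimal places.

-2.143

Let group 1 = line 1, group 2 = line 2. H0: μ_1 = μ_2; H1: μ_1 ≠ μ_2 (two-sample pooled-variance t-test, two-sided).
s_p² = [(48−1)·706.5² + (24−1)·753.4²]/(48+24−2) = 521639
t = (3117 − 3504)/√[521639·(1/48 + 1/24)] = -2.143
df = n₁ + n₂ − 2 = 70
Two-sided p-value ≈ 0.036
Since p ≈ 0.036 < α = 0.1, reject H0; the evidence is statistically significant.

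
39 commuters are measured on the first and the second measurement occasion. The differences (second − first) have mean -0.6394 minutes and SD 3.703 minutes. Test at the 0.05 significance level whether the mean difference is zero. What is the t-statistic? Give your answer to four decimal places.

-1.0783

H0: μ_d = 0; H1: μ_d ≠ 0 (paired t-test on the differences, two-sided).
t = d̄/(s_d/√n) = -0.6394/(3.703/√39) = -1.0783
df = n − 1 = 38
Two-sided p-value ≈ 0.288
Since p ≈ 0.288 > α = 0.05, fail to reject H0; the evidence is not statistically significant.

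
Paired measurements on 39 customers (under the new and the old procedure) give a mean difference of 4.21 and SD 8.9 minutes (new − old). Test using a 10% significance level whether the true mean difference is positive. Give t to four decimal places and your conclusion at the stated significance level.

H0: μ_d = 0; H1: μ_d > 0 (paired t-test on the differences, right-tailed).
t = d̄/(s_d/√n) = 4.21/(8.9/√39) = 2.9541
df = n − 1 = 38
p-value = P(T ≥ 2.9541) ≈ 0.0027
Since p ≈ 0.0027 < α = 0.1, reject H0; the data support H1.

t = 2.9541; reject H0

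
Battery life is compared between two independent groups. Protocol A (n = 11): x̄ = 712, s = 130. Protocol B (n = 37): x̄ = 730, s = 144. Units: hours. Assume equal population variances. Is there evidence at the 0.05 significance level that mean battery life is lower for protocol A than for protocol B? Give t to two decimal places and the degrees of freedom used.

Let group 1 = protocol A, group 2 = protocol B. H0: μ_1 = μ_2; H1: μ_1 < μ_2 (two-sample pooled-variance t-test, left-tailed).
s_p² = [(11−1)·130² + (37−1)·144²]/(11+37−2) = 19902.1
t = (712 − 730)/√[19902.1·(1/11 + 1/37)] = -0.37
df = n₁ + n₂ − 2 = 46
p-value = P(T ≤ -0.37) ≈ 0.3560
Since p ≈ 0.3560 > α = 0.05, fail to reject H0; the evidence is not statistically significant.

t = -0.37, df = 46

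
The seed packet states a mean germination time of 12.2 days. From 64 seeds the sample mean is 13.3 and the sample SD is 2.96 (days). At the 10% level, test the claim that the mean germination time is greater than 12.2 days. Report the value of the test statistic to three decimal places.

H0: μ = 12.2; H1: μ > 12.2 (one-sample t-test, right-tailed).
t = (x̄ − μ₀)/(s/√n) = (13.3 − 12.2)/(2.96/√64) = 2.973
df = n − 1 = 63
p-value = P(T ≥ 2.973) ≈ 0.0021
Since p ≈ 0.0021 < α = 0.1, reject H0; the evidence is statistically significant.

2.973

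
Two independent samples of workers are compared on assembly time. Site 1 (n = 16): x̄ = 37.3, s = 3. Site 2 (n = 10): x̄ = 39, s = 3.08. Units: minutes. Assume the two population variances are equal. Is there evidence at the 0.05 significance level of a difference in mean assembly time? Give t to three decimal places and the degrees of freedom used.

t = -1.392, df = 24

Let group 1 = site 1, group 2 = site 2. H0: μ_1 = μ_2; H1: μ_1 ≠ μ_2 (two-sample pooled-variance t-test, two-sided).
s_p² = [(16−1)·3² + (10−1)·3.08²]/(16+10−2) = 9.1824
t = (37.3 − 39)/√[9.1824·(1/16 + 1/10)] = -1.392
df = n₁ + n₂ − 2 = 24
Two-sided p-value ≈ 0.177
Since p ≈ 0.177 > α = 0.05, fail to reject H0; the data do not provide sufficient evidence against H0.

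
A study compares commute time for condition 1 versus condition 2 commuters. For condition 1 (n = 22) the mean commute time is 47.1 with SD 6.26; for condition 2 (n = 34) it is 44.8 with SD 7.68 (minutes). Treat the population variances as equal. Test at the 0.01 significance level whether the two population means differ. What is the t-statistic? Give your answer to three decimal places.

1.174

Let group 1 = condition 1, group 2 = condition 2. H0: μ_1 = μ_2; H1: μ_1 ≠ μ_2 (two-sample pooled-variance t-test, two-sided).
s_p² = [(22−1)·6.26² + (34−1)·7.68²]/(22+34−2) = 51.2844
t = (47.1 − 44.8)/√[51.2844·(1/22 + 1/34)] = 1.174
df = n₁ + n₂ − 2 = 54
Two-sided p-value ≈ 0.246
Since p ≈ 0.246 > α = 0.01, fail to reject H0; the data do not provide sufficient evidence against H0.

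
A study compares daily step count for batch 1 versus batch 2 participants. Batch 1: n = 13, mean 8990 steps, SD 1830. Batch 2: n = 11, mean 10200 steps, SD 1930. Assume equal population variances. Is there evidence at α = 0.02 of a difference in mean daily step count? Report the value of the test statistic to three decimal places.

Let group 1 = batch 1, group 2 = batch 2. H0: μ_1 = μ_2; H1: μ_1 ≠ μ_2 (two-sample pooled-variance t-test, two-sided).
s_p² = [(13−1)·1830² + (11−1)·1930²]/(13+11−2) = 3519810
t = (8990 − 10200)/√[3519810·(1/13 + 1/11)] = -1.574
df = n₁ + n₂ − 2 = 22
Two-sided p-value ≈ 0.1297
Since p ≈ 0.1297 > α = 0.02, fail to reject H0; the evidence is not statistically significant.

-1.574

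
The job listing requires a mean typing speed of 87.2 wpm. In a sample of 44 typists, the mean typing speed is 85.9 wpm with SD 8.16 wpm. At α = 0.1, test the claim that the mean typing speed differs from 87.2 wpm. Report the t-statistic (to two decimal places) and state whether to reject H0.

t = -1.06; fail to reject H0

H0: μ = 87.2; H1: μ ≠ 87.2 (one-sample t-test, two-sided).
t = (x̄ − μ₀)/(s/√n) = (85.9 − 87.2)/(8.16/√44) = -1.06
df = n − 1 = 43
Two-sided p-value ≈ 0.2965
Since p ≈ 0.2965 > α = 0.1, fail to reject H0; the evidence is not statistically significant.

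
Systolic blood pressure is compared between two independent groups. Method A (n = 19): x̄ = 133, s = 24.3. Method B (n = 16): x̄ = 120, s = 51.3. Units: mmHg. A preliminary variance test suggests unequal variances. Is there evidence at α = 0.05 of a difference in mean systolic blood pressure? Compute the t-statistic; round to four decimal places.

0.9296

Let group 1 = method A, group 2 = method B. H0: μ_1 = μ_2; H1: μ_1 ≠ μ_2 (Welch's two-sample t-test, two-sided).
t = (x̄_1 − x̄_2)/√(s_1²/n_1 + s_2²/n_2) = (133 − 120)/√(24.3²/19 + 51.3²/16) = 0.9296
Welch–Satterthwaite df ≈ 20.59
Two-sided p-value ≈ 0.363
Since p ≈ 0.363 > α = 0.05, fail to reject H0; the evidence is not statistically significant.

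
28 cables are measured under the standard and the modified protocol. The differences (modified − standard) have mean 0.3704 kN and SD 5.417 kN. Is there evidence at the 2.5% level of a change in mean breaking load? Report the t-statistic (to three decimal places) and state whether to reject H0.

t = 0.362; fail to reject H0

H0: μ_d = 0; H1: μ_d ≠ 0 (paired t-test on the differences, two-sided).
t = d̄/(s_d/√n) = 0.3704/(5.417/√28) = 0.362
df = n − 1 = 27
Two-sided p-value ≈ 0.720
Since p ≈ 0.720 > α = 0.025, fail to reject H0; the evidence is not statistically significant.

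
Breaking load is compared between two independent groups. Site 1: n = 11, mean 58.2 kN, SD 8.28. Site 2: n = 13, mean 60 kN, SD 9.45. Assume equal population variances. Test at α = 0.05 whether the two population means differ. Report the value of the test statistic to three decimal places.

Let group 1 = site 1, group 2 = site 2. H0: μ_1 = μ_2; H1: μ_1 ≠ μ_2 (two-sample pooled-variance t-test, two-sided).
s_p² = [(11−1)·8.28² + (13−1)·9.45²]/(11+13−2) = 79.8734
t = (58.2 − 60)/√[79.8734·(1/11 + 1/13)] = -0.492
df = n₁ + n₂ − 2 = 22
Two-sided p-value ≈ 0.6279
Since p ≈ 0.6279 > α = 0.05, fail to reject H0; the evidence is not statistically significant.

-0.492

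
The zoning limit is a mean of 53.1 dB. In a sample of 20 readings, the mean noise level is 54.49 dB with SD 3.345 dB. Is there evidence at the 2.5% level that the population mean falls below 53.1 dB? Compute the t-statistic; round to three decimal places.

H0: μ = 53.1; H1: μ < 53.1 (one-sample t-test, left-tailed).
t = (x̄ − μ₀)/(s/√n) = (54.49 − 53.1)/(3.345/√20) = 1.858
df = n − 1 = 19
p-value = P(T ≤ 1.858) ≈ 0.9607
Since p ≈ 0.9607 > α = 0.025, fail to reject H0; the data do not provide sufficient evidence against H0.

1.858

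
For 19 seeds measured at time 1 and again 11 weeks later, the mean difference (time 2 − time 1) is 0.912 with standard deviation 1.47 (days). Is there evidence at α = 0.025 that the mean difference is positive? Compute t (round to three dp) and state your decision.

t = 2.704; reject H0

H0: μ_d = 0; H1: μ_d > 0 (paired t-test on the differences, right-tailed).
t = d̄/(s_d/√n) = 0.912/(1.47/√19) = 2.704
df = n − 1 = 18
p-value = P(T ≥ 2.704) ≈ 0.0073
Since p ≈ 0.0073 < α = 0.025, reject H0; the evidence is statistically significant.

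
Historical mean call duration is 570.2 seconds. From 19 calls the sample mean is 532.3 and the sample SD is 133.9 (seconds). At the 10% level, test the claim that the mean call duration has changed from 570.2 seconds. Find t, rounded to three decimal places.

-1.234

H0: μ = 570.2; H1: μ ≠ 570.2 (one-sample t-test, two-sided).
t = (x̄ − μ₀)/(s/√n) = (532.3 − 570.2)/(133.9/√19) = -1.234
df = n − 1 = 18
Two-sided p-value ≈ 0.2332
Since p ≈ 0.2332 > α = 0.1, fail to reject H0; the evidence is not statistically significant.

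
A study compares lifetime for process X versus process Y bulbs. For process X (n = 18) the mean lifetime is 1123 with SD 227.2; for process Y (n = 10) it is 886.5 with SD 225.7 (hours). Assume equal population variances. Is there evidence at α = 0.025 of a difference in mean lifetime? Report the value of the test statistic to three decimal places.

2.645

Let group 1 = process X, group 2 = process Y. H0: μ_1 = μ_2; H1: μ_1 ≠ μ_2 (two-sample pooled-variance t-test, two-sided).
s_p² = [(18−1)·227.2² + (10−1)·225.7²]/(18+10−2) = 51384.7
t = (1123 − 886.5)/√[51384.7·(1/18 + 1/10)] = 2.645
df = n₁ + n₂ − 2 = 26
Two-sided p-value ≈ 0.014
Since p ≈ 0.014 < α = 0.025, reject H0; the data support H1.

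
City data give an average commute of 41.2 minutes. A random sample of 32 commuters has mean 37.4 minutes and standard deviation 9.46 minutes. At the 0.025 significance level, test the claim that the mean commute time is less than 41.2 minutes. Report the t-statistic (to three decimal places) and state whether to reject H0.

H0: μ = 41.2; H1: μ < 41.2 (one-sample t-test, left-tailed).
t = (x̄ − μ₀)/(s/√n) = (37.4 − 41.2)/(9.46/√32) = -2.272
df = n − 1 = 31
p-value = P(T ≤ -2.272) ≈ 0.0151
Since p ≈ 0.0151 < α = 0.025, reject H0; the evidence is statistically significant.

t = -2.272; reject H0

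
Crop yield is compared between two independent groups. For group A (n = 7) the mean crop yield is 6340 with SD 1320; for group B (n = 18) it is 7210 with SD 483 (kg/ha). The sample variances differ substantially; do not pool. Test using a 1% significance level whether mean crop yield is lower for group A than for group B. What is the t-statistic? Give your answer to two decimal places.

-1.70

Let group 1 = group A, group 2 = group B. H0: μ_1 = μ_2; H1: μ_1 < μ_2 (Welch's two-sample t-test, left-tailed).
t = (x̄_1 − x̄_2)/√(s_1²/n_1 + s_2²/n_2) = (6340 − 7210)/√(1320²/7 + 483²/18) = -1.70
Welch–Satterthwaite df ≈ 6.63
p-value = P(T ≤ -1.70) ≈ 0.0676
Since p ≈ 0.0676 > α = 0.01, fail to reject H0; the data do not provide sufficient evidence against H0.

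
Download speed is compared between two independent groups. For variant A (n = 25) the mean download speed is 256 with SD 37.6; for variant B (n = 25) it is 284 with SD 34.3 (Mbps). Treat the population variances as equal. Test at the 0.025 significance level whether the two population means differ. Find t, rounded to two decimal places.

-2.75

Let group 1 = variant A, group 2 = variant B. H0: μ_1 = μ_2; H1: μ_1 ≠ μ_2 (two-sample pooled-variance t-test, two-sided).
s_p² = [(25−1)·37.6² + (25−1)·34.3²]/(25+25−2) = 1295.12
t = (256 − 284)/√[1295.12·(1/25 + 1/25)] = -2.75
df = n₁ + n₂ − 2 = 48
Two-sided p-value ≈ 0.008
Since p ≈ 0.008 < α = 0.025, reject H0; the evidence is statistically significant.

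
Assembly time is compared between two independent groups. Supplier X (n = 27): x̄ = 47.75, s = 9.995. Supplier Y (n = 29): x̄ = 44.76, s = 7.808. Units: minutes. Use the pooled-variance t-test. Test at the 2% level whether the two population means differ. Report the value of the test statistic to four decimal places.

1.2523

Let group 1 = supplier X, group 2 = supplier Y. H0: μ_1 = μ_2; H1: μ_1 ≠ μ_2 (two-sample pooled-variance t-test, two-sided).
s_p² = [(27−1)·9.995² + (29−1)·7.808²]/(27+29−2) = 79.7114
t = (47.75 − 44.76)/√[79.7114·(1/27 + 1/29)] = 1.2523
df = n₁ + n₂ − 2 = 54
Two-sided p-value ≈ 0.216
Since p ≈ 0.216 > α = 0.02, fail to reject H0; the data do not provide sufficient evidence against H0.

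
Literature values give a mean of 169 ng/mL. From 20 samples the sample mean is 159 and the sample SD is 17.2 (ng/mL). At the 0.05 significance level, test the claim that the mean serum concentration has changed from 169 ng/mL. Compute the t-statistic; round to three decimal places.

H0: μ = 169; H1: μ ≠ 169 (one-sample t-test, two-sided).
t = (x̄ − μ₀)/(s/√n) = (159 − 169)/(17.2/√20) = -2.600
df = n − 1 = 19
Two-sided p-value ≈ 0.018
Since p ≈ 0.018 < α = 0.05, reject H0; the evidence is statistically significant.

-2.600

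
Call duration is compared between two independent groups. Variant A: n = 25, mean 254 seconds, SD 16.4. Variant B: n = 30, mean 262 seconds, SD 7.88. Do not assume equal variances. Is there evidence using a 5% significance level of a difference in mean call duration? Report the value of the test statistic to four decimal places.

-2.2336

Let group 1 = variant A, group 2 = variant B. H0: μ_1 = μ_2; H1: μ_1 ≠ μ_2 (Welch's two-sample t-test, two-sided).
t = (x̄_1 − x̄_2)/√(s_1²/n_1 + s_2²/n_2) = (254 − 262)/√(16.4²/25 + 7.88²/30) = -2.2336
Welch–Satterthwaite df ≈ 33.11
Two-sided p-value ≈ 0.032
Since p ≈ 0.032 < α = 0.05, reject H0; the evidence is statistically significant.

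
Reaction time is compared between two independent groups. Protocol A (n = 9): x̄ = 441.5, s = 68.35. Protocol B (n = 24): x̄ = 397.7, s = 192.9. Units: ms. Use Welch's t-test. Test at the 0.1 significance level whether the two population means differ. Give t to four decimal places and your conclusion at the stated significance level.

t = 0.9628; fail to reject H0

Let group 1 = protocol A, group 2 = protocol B. H0: μ_1 = μ_2; H1: μ_1 ≠ μ_2 (Welch's two-sample t-test, two-sided).
t = (x̄_1 − x̄_2)/√(s_1²/n_1 + s_2²/n_2) = (441.5 − 397.7)/√(68.35²/9 + 192.9²/24) = 0.9628
Welch–Satterthwaite df ≈ 30.99
Two-sided p-value ≈ 0.3431
Since p ≈ 0.3431 > α = 0.1, fail to reject H0; the evidence is not statistically significant.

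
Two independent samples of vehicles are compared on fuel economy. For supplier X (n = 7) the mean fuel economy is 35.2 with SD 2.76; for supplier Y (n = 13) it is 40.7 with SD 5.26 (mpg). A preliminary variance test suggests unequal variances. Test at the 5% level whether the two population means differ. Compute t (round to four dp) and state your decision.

Let group 1 = supplier X, group 2 = supplier Y. H0: μ_1 = μ_2; H1: μ_1 ≠ μ_2 (Welch's two-sample t-test, two-sided).
t = (x̄_1 − x̄_2)/√(s_1²/n_1 + s_2²/n_2) = (35.2 − 40.7)/√(2.76²/7 + 5.26²/13) = -3.0667
Welch–Satterthwaite df ≈ 18.00
Two-sided p-value ≈ 0.0066
Since p ≈ 0.0066 < α = 0.05, reject H0; the evidence is statistically significant.

t = -3.0667; reject H0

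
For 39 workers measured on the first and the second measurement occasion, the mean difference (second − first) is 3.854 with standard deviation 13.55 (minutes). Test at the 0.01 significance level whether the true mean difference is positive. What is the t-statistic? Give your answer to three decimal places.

H0: μ_d = 0; H1: μ_d > 0 (paired t-test on the differences, right-tailed).
t = d̄/(s_d/√n) = 3.854/(13.55/√39) = 1.776
df = n − 1 = 38
p-value = P(T ≥ 1.776) ≈ 0.042
Since p ≈ 0.042 > α = 0.01, fail to reject H0; the evidence is not statistically significant.

1.776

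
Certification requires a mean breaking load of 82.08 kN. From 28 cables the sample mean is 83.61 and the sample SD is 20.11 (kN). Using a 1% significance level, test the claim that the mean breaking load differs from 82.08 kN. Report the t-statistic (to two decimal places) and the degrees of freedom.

t = 0.40, df = 27

H0: μ = 82.08; H1: μ ≠ 82.08 (one-sample t-test, two-sided).
t = (x̄ − μ₀)/(s/√n) = (83.61 − 82.08)/(20.11/√28) = 0.40
df = n − 1 = 27
Two-sided p-value ≈ 0.6904
Since p ≈ 0.6904 > α = 0.01, fail to reject H0; the evidence is not statistically significant.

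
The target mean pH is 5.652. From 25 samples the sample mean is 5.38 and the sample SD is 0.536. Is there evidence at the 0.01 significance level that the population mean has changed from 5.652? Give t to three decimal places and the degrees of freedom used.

t = -2.537, df = 24

H0: μ = 5.652; H1: μ ≠ 5.652 (one-sample t-test, two-sided).
t = (x̄ − μ₀)/(s/√n) = (5.38 − 5.652)/(0.536/√25) = -2.537
df = n − 1 = 24
Two-sided p-value ≈ 0.0181
Since p ≈ 0.0181 > α = 0.01, fail to reject H0; the data do not provide sufficient evidence against H0.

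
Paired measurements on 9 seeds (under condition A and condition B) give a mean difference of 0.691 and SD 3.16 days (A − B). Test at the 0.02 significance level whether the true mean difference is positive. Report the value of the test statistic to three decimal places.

H0: μ_d = 0; H1: μ_d > 0 (paired t-test on the differences, right-tailed).
t = d̄/(s_d/√n) = 0.691/(3.16/√9) = 0.656
df = n − 1 = 8
p-value = P(T ≥ 0.656) ≈ 0.265
Since p ≈ 0.265 > α = 0.02, fail to reject H0; the data do not provide sufficient evidence against H0.

0.656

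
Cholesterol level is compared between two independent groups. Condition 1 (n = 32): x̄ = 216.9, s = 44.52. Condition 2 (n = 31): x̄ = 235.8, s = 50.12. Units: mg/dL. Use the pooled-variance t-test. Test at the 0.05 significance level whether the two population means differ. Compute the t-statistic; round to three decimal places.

-1.584

Let group 1 = condition 1, group 2 = condition 2. H0: μ_1 = μ_2; H1: μ_1 ≠ μ_2 (two-sample pooled-variance t-test, two-sided).
s_p² = [(32−1)·44.52² + (31−1)·50.12²]/(32+31−2) = 2242.68
t = (216.9 − 235.8)/√[2242.68·(1/32 + 1/31)] = -1.584
df = n₁ + n₂ − 2 = 61
Two-sided p-value ≈ 0.118
Since p ≈ 0.118 > α = 0.05, fail to reject H0; the data do not provide sufficient evidence against H0.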